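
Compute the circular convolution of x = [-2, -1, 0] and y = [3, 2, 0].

(x ⊛ y)[n] = Σ(m=0 to 2) x[m] · y[(n-m) mod 3]

Computing each output sample:
(x ⊛ y)[0] = -6
(x ⊛ y)[1] = -7
(x ⊛ y)[2] = -2

x ⊛ y = [-6, -7, -2]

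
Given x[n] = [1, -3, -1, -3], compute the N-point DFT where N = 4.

X[k] = Σ(n=0 to 3) x[n] · ω_4^(nk)
where ω_4 = e^(-2πi/4)

Computing each X[k]:
X[0] = -6
X[1] = 2
X[2] = 6
X[3] = 2

X = [-6, 2, 6, 2]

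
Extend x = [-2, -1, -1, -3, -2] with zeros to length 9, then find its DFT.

Original 5-point DFT: [-9, 0.3090-2.1266i, -0.8090+1.3143i, -0.8090-1.3143i, 0.3090+2.1266i]
Zero-padded 9-point DFT provides frequency interpolation.

DFT_9([x, 0, ...]) = [-9, 0.4397+4.9097i, -1.2660-2.5568i, -3.0000+1.7321i, -0.6736+0.3277i, -0.6736-0.3277i, -3.0000-1.7321i, -1.2660+2.5568i, 0.4397-4.9097i]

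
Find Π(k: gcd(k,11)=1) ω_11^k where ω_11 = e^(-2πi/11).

The primitive 11th roots of unity are ω_11^k for k coprime to 11: k ∈ {1, 2, 3, 4, 5, 6, 7, 8, 9, 10}
Their product equals the constant term of the cyclotomic polynomial Φ_11(x) up to sign.
For n ≥ 3, the product of all primitive nth roots of unity is 1. (For n=1 it is 1; for n=2 it is -1.)

1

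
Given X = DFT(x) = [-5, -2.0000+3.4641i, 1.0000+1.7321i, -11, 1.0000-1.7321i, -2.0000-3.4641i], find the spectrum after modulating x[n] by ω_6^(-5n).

Modulation property: DFT(ω_6^(-5n)·x[n]) = X[(k-5) mod 6], so circularly shift X by 5 positions.

X[k-5] = [-2.0000+3.4641i, 1.0000+1.7321i, -11, 1.0000-1.7321i, -2.0000-3.4641i, -5]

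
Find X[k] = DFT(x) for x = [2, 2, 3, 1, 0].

X[k] = Σ(n=0 to 4) x[n] · ω_5^(nk)
where ω_5 = e^(-2πi/5)

Computing each X[k]:
X[0] = 8
X[1] = -0.6180-3.0777i
X[2] = 1.6180+0.7265i
X[3] = 1.6180-0.7265i
X[4] = -0.6180+3.0777i

X = [8, -0.6180-3.0777i, 1.6180+0.7265i, 1.6180-0.7265i, -0.6180+3.0777i]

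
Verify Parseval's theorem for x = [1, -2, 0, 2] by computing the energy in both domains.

Time domain:
Σ|x[n]|² = |1|² + |-2|² + |0|² + |2|² = 9.0000

Frequency domain:
(1/4)Σ|X[k]|² = (1/4)(|1|² + |1+4i|² + |1|² + |1-4i|²) = (1/4)·36.0000 = 9.0000

Both sides agree, confirming Parseval's theorem.

Σ|x[n]|² = (1/N)Σ|X[k]|² = 9.0000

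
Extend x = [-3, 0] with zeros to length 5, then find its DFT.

Original 2-point DFT: [-3, -3]
Zero-padded 5-point DFT provides frequency interpolation.

DFT_5([x, 0, ...]) = [-3, -3, -3, -3, -3]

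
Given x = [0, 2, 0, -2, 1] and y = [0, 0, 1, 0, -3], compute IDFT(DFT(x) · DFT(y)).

(x ⊛ y)[n] = Σ(m=0 to 4) x[m] · y[(n-m) mod 5]

Computing each output sample:
(x ⊛ y)[0] = -8
(x ⊛ y)[1] = 1
(x ⊛ y)[2] = 6
(x ⊛ y)[3] = -1
(x ⊛ y)[4] = 0

x ⊛ y = [-8, 1, 6, -1, 0]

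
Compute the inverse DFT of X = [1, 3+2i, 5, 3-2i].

x[n] = (1/4) Σ(k=0 to 3) X[k] · e^(2πikn/4)

Computing each x[n]:
x[0] = 3
x[1] = -2
x[2] = 0
x[3] = 0

x = [3, -2, 0, 0]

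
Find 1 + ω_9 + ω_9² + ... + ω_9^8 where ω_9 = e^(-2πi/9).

Sum of all nth roots of unity equals 0 for n > 1 (geometric series with r ≠ 1).

0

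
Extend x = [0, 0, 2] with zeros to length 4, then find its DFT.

Original 3-point DFT: [2, -1.0000+1.7321i, -1.0000-1.7321i]
Zero-padded 4-point DFT provides frequency interpolation.

DFT_4([x, 0, ...]) = [2, -2, 2, -2]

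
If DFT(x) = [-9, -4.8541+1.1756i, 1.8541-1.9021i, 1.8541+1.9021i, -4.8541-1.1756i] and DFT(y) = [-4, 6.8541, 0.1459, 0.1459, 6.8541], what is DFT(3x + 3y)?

By linearity: DFT(3x + 3y) = 3·DFT(x) + 3·DFT(y)
= 3·[-9, -4.8541+1.1756i, 1.8541-1.9021i, 1.8541+1.9021i, -4.8541-1.1756i] + 3·[-4, 6.8541, 0.1459, 0.1459, 6.8541]

Computing element-wise:
Z[0] = 3·(-9) + 3·(-4) = -39
Z[1] = 3·(-4.8541+1.1756i) + 3·(6.8541) = 6.0000+3.5268i
Z[2] = 3·(1.8541-1.9021i) + 3·(0.1459) = 6.0000-5.7063i
Z[3] = 3·(1.8541+1.9021i) + 3·(0.1459) = 6.0000+5.7063i
Z[4] = 3·(-4.8541-1.1756i) + 3·(6.8541) = 6.0000-3.5268i

DFT(3x + 3y) = 3·X + 3·Y = [-39, 6.0000+3.5268i, 6.0000-5.7063i, 6.0000+5.7063i, 6.0000-3.5268i]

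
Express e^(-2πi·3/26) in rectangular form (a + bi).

ω_26^3 = e^(-2πi·3/26)
= cos(-2π·3/26) + i·sin(-2π·3/26)
= cos(-6π/26) + i·sin(-6π/26)

ω_26^3 = cos(-6π/26) + i·sin(-6π/26) = 0.7485-0.6631i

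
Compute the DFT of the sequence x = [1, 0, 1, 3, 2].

X[k] = Σ(n=0 to 4) x[n] · ω_5^(nk)
where ω_5 = e^(-2πi/5)

Computing each X[k]:
X[0] = 7
X[1] = -1.6180+3.0777i
X[2] = 0.6180-0.7265i
X[3] = 0.6180+0.7265i
X[4] = -1.6180-3.0777i

X = [7, -1.6180+3.0777i, 0.6180-0.7265i, 0.6180+0.7265i, -1.6180-3.0777i]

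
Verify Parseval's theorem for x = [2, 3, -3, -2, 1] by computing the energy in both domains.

Time domain:
Σ|x[n]|² = |2|² + |3|² + |-3|² + |-2|² + |1|² = 27.0000

Frequency domain:
(1/5)Σ|X[k]|² = (1/5)(|1|² + |7.2812-1.3143i|² + |-2.7812-2.1266i|² + |-2.7812+2.1266i|² + |7.2812+1.3143i|²) = (1/5)·135.0000 = 27.0000

Both sides agree, confirming Parseval's theorem.

Σ|x[n]|² = (1/N)Σ|X[k]|² = 27.0000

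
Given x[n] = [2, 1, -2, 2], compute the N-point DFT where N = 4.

X[k] = Σ(n=0 to 3) x[n] · ω_4^(nk)
where ω_4 = e^(-2πi/4)

Computing each X[k]:
X[0] = 3
X[1] = 4+1i
X[2] = -3
X[3] = 4-1i

X = [3, 4+1i, -3, 4-1i]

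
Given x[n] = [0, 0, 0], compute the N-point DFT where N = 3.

X[k] = Σ(n=0 to 2) x[n] · ω_3^(nk)
where ω_3 = e^(-2πi/3)

Computing each X[k]:
X[0] = 0
X[1] = 0
X[2] = 0

X = [0, 0, 0]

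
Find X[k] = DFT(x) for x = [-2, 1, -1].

X[k] = Σ(n=0 to 2) x[n] · ω_3^(nk)
where ω_3 = e^(-2πi/3)

Computing each X[k]:
X[0] = -2
X[1] = -2.0000-1.7321i
X[2] = -2.0000+1.7321i

X = [-2, -2.0000-1.7321i, -2.0000+1.7321i]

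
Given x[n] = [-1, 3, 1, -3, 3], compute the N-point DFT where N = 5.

X[k] = Σ(n=0 to 4) x[n] · ω_5^(nk)
where ω_5 = e^(-2πi/5)

Computing each X[k]:
X[0] = 3
X[1] = 2.4721-2.3511i
X[2] = -6.4721+3.8042i
X[3] = -6.4721-3.8042i
X[4] = 2.4721+2.3511i

X = [3, 2.4721-2.3511i, -6.4721+3.8042i, -6.4721-3.8042i, 2.4721+2.3511i]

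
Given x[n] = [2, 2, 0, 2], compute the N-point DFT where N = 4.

X[k] = Σ(n=0 to 3) x[n] · ω_4^(nk)
where ω_4 = e^(-2πi/4)

Computing each X[k]:
X[0] = 6
X[1] = 2
X[2] = -2
X[3] = 2

X = [6, 2, -2, 2]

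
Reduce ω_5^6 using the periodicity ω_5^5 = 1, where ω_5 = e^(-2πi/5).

Since ω_5^5 = 1, powers reduce modulo 5.
6 mod 5 = 1
So ω_5^6 = ω_5^1 = e^(-2πi·1/5)

ω_5^6 = ω_5^1 = 0.3090-0.9511i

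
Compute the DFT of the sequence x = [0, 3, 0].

X[k] = Σ(n=0 to 2) x[n] · ω_3^(nk)
where ω_3 = e^(-2πi/3)

Computing each X[k]:
X[0] = 3
X[1] = -1.5000-2.5981i
X[2] = -1.5000+2.5981i

X = [3, -1.5000-2.5981i, -1.5000+2.5981i]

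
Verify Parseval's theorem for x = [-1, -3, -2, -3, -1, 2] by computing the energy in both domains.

Time domain:
Σ|x[n]|² = |-1|² + |-3|² + |-2|² + |-3|² + |-1|² + |2|² = 28.0000

Frequency domain:
(1/6)Σ|X[k]|² = (1/6)(|-8|² + |3.0000+5.1962i|² + |-2.0000+3.4641i|² + |0|² + |-2.0000-3.4641i|² + |3.0000-5.1962i|²) = (1/6)·168.0000 = 28.0000

Both sides agree, confirming Parseval's theorem.

Σ|x[n]|² = (1/N)Σ|X[k]|² = 28.0000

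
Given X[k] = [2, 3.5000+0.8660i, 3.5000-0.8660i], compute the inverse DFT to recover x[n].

x[n] = (1/3) Σ(k=0 to 2) X[k] · e^(2πikn/3)

Computing each x[n]:
x[0] = 3
x[1] = -1
x[2] = 0

x = [3, -1, 0]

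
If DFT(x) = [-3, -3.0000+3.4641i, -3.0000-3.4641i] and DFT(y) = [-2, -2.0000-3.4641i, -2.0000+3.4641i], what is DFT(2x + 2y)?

By linearity: DFT(2x + 2y) = 2·DFT(x) + 2·DFT(y)
= 2·[-3, -3.0000+3.4641i, -3.0000-3.4641i] + 2·[-2, -2.0000-3.4641i, -2.0000+3.4641i]

Computing element-wise:
Z[0] = 2·(-3) + 2·(-2) = -10
Z[1] = 2·(-3.0000+3.4641i) + 2·(-2.0000-3.4641i) = -10
Z[2] = 2·(-3.0000-3.4641i) + 2·(-2.0000+3.4641i) = -10

DFT(2x + 2y) = 2·X + 2·Y = [-10, -10, -10]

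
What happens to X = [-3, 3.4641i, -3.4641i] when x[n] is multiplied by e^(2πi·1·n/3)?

Modulation property: DFT(ω_3^(-1n)·x[n]) = X[(k-1) mod 3], so circularly shift X by 1 positions.

X[k-1] = [-3.4641i, -3, 3.4641i]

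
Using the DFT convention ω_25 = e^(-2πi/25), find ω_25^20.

ω_25^20 = e^(-2πi·20/25)
= cos(-2π·20/25) + i·sin(-2π·20/25)
= cos(-40π/25) + i·sin(-40π/25)

ω_25^20 = cos(-40π/25) + i·sin(-40π/25) = 0.3090+0.9511i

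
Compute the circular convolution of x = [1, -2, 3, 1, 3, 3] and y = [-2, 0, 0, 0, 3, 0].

(x ⊛ y)[n] = Σ(m=0 to 5) x[m] · y[(n-m) mod 6]

Computing each output sample:
(x ⊛ y)[0] = 7
(x ⊛ y)[1] = 7
(x ⊛ y)[2] = 3
(x ⊛ y)[3] = 7
(x ⊛ y)[4] = -3
(x ⊛ y)[5] = -12

x ⊛ y = [7, 7, 3, 7, -3, -12]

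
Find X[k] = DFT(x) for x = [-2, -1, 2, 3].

X[k] = Σ(n=0 to 3) x[n] · ω_4^(nk)
where ω_4 = e^(-2πi/4)

Computing each X[k]:
X[0] = 2
X[1] = -4+4i
X[2] = -2
X[3] = -4-4i

X = [2, -4+4i, -2, -4-4i]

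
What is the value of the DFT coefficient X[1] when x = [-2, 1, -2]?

X[1] = Σ(n=0 to 2) x[n] · ω_3^(1n) where ω_3 = e^(-2πi/3)
= (-2)·ω_3^0 + (1)·ω_3^1 + (-2)·ω_3^2

X[1] = -1.5000-2.5981i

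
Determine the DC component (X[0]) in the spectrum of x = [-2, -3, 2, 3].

X[0] = Σ(n=0 to 3) x[n] · ω_4^0 = Σ x[n]
= (-2) + (-3) + (2) + (3)

X[0] = 0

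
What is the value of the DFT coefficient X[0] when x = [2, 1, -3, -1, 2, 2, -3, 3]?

X[0] = Σ(n=0 to 7) x[n] · ω_8^0 = Σ x[n]
= (2) + (1) + (-3) + (-1) + (2) + (2) + (-3) + (3)

X[0] = 3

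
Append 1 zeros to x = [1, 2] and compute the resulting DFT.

Original 2-point DFT: [3, -1]
Zero-padded 3-point DFT provides frequency interpolation.

DFT_3([x, 0, ...]) = [3, -1.7321i, 1.7321i]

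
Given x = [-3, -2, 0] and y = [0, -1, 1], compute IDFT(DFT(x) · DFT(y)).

(x ⊛ y)[n] = Σ(m=0 to 2) x[m] · y[(n-m) mod 3]

Computing each output sample:
(x ⊛ y)[0] = -2
(x ⊛ y)[1] = 3
(x ⊛ y)[2] = -1

x ⊛ y = [-2, 3, -1]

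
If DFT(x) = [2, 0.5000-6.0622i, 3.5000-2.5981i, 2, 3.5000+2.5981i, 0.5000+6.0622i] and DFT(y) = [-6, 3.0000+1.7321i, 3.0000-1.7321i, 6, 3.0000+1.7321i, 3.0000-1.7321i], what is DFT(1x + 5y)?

By linearity: DFT(1x + 5y) = 1·DFT(x) + 5·DFT(y)
= 1·[2, 0.5000-6.0622i, 3.5000-2.5981i, 2, 3.5000+2.5981i, 0.5000+6.0622i] + 5·[-6, 3.0000+1.7321i, 3.0000-1.7321i, 6, 3.0000+1.7321i, 3.0000-1.7321i]

Computing element-wise:
Z[0] = 1·(2) + 5·(-6) = -28
Z[1] = 1·(0.5000-6.0622i) + 5·(3.0000+1.7321i) = 15.5000+2.5983i
Z[2] = 1·(3.5000-2.5981i) + 5·(3.0000-1.7321i) = 18.5000-11.2586i
Z[3] = 1·(2) + 5·(6) = 32
Z[4] = 1·(3.5000+2.5981i) + 5·(3.0000+1.7321i) = 18.5000+11.2586i
Z[5] = 1·(0.5000+6.0622i) + 5·(3.0000-1.7321i) = 15.5000-2.5983i

DFT(1x + 5y) = 1·X + 5·Y = [-28, 15.5000+2.5983i, 18.5000-11.2586i, 32, 18.5000+11.2586i, 15.5000-2.5983i]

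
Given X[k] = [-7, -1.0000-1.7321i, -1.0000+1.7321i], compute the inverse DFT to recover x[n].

x[n] = (1/3) Σ(k=0 to 2) X[k] · e^(2πikn/3)

Computing each x[n]:
x[0] = -3
x[1] = -1
x[2] = -3

x = [-3, -1, -3]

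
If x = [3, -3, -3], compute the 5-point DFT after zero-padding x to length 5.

Original 3-point DFT: [-3, 6, 6]
Zero-padded 5-point DFT provides frequency interpolation.

DFT_5([x, 0, ...]) = [-3, 4.5000+4.6165i, 4.5000-1.0898i, 4.5000+1.0898i, 4.5000-4.6165i]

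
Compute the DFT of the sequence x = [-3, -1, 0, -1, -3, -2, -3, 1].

X[k] = Σ(n=0 to 7) x[n] · ω_8^(nk)
where ω_8 = e^(-2πi/8)

Computing each X[k]:
X[0] = -12
X[1] = 2.1213-2.2929i
X[2] = -3+3i
X[3] = -2.1213+3.7071i
X[4] = -6
X[5] = -2.1213-3.7071i
X[6] = -3-3i
X[7] = 2.1213+2.2929i

X = [-12, 2.1213-2.2929i, -3+3i, -2.1213+3.7071i, -6, -2.1213-3.7071i, -3-3i, 2.1213+2.2929i]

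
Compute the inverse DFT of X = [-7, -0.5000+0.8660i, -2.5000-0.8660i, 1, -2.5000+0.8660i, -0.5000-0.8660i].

x[n] = (1/6) Σ(k=0 to 5) X[k] · e^(2πikn/6)

Computing each x[n]:
x[0] = -2
x[1] = -1
x[2] = -1
x[3] = -2
x[4] = 0
x[5] = -1

x = [-2, -1, -1, -2, 0, -1]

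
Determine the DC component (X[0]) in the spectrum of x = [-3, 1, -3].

X[0] = Σ(n=0 to 2) x[n] · ω_3^0 = Σ x[n]
= (-3) + (1) + (-3)

X[0] = -5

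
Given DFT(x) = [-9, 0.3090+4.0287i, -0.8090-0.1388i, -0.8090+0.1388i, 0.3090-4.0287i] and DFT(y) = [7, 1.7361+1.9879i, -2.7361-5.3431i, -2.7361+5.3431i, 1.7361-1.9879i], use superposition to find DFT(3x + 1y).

By linearity: DFT(3x + 1y) = 3·DFT(x) + 1·DFT(y)
= 3·[-9, 0.3090+4.0287i, -0.8090-0.1388i, -0.8090+0.1388i, 0.3090-4.0287i] + 1·[7, 1.7361+1.9879i, -2.7361-5.3431i, -2.7361+5.3431i, 1.7361-1.9879i]

Computing element-wise:
Z[0] = 3·(-9) + 1·(7) = -20
Z[1] = 3·(0.3090+4.0287i) + 1·(1.7361+1.9879i) = 2.6631+14.0740i
Z[2] = 3·(-0.8090-0.1388i) + 1·(-2.7361-5.3431i) = -5.1631-5.7595i
Z[3] = 3·(-0.8090+0.1388i) + 1·(-2.7361+5.3431i) = -5.1631+5.7595i
Z[4] = 3·(0.3090-4.0287i) + 1·(1.7361-1.9879i) = 2.6631-14.0740i

DFT(3x + 1y) = 3·X + 1·Y = [-20, 2.6631+14.0740i, -5.1631-5.7595i, -5.1631+5.7595i, 2.6631-14.0740i]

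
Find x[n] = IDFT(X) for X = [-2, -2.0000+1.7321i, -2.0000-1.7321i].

x[n] = (1/3) Σ(k=0 to 2) X[k] · e^(2πikn/3)

Computing each x[n]:
x[0] = -2
x[1] = -1
x[2] = 1

x = [-2, -1, 1]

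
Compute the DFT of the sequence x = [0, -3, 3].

X[k] = Σ(n=0 to 2) x[n] · ω_3^(nk)
where ω_3 = e^(-2πi/3)

Computing each X[k]:
X[0] = 0
X[1] = 5.1962i
X[2] = -5.1962i

X = [0, 5.1962i, -5.1962i]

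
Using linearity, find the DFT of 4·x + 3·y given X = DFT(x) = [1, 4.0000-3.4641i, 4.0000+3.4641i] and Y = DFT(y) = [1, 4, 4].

By linearity: DFT(4x + 3y) = 4·DFT(x) + 3·DFT(y)
= 4·[1, 4.0000-3.4641i, 4.0000+3.4641i] + 3·[1, 4, 4]

Computing element-wise:
Z[0] = 4·(1) + 3·(1) = 7
Z[1] = 4·(4.0000-3.4641i) + 3·(4) = 28.0000-13.8564i
Z[2] = 4·(4.0000+3.4641i) + 3·(4) = 28.0000+13.8564i

DFT(4x + 3y) = 4·X + 3·Y = [7, 28.0000-13.8564i, 28.0000+13.8564i]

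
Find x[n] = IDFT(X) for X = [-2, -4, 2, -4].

x[n] = (1/4) Σ(k=0 to 3) X[k] · e^(2πikn/4)

Computing each x[n]:
x[0] = -2
x[1] = -1
x[2] = 2
x[3] = -1

x = [-2, -1, 2, -1]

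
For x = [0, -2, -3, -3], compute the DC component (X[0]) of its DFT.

X[0] = Σ(n=0 to 3) x[n] · ω_4^0 = Σ x[n]
= (0) + (-2) + (-3) + (-3)

X[0] = -8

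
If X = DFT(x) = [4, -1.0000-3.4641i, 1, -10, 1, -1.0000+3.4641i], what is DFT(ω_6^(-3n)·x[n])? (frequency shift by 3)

Modulation property: DFT(ω_6^(-3n)·x[n]) = X[(k-3) mod 6], so circularly shift X by 3 positions.

X[k-3] = [-10, 1, -1.0000+3.4641i, 4, -1.0000-3.4641i, 1]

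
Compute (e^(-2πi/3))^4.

Since ω_3^3 = 1, powers reduce modulo 3.
4 mod 3 = 1
So ω_3^4 = ω_3^1 = e^(-2πi·1/3)

ω_3^4 = ω_3^1 = -0.5000-0.8660i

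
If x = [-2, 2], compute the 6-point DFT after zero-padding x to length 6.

Original 2-point DFT: [0, -4]
Zero-padded 6-point DFT provides frequency interpolation.

DFT_6([x, 0, ...]) = [0, -1.0000-1.7321i, -3.0000-1.7321i, -4, -3.0000+1.7321i, -1.0000+1.7321i]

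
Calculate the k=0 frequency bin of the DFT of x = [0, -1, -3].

X[0] = Σ(n=0 to 2) x[n] · ω_3^0 = Σ x[n]
= (0) + (-1) + (-3)

X[0] = -4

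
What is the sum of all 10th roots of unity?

Sum of all nth roots of unity equals 0 for n > 1 (geometric series with r ≠ 1).

0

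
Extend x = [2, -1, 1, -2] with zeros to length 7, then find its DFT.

Original 4-point DFT: [0, 1-1i, 6, 1+1i]
Zero-padded 7-point DFT provides frequency interpolation.

DFT_7([x, 0, ...]) = [0, 2.9559+0.6747i, 0.0746-0.1549i, 3.9695+3.1656i, 3.9695-3.1656i, 0.0746+0.1549i, 2.9559-0.6747i]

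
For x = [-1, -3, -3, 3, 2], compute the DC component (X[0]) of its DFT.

X[0] = Σ(n=0 to 4) x[n] · ω_5^0 = Σ x[n]
= (-1) + (-3) + (-3) + (3) + (2)

X[0] = -2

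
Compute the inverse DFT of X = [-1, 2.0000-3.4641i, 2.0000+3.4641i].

x[n] = (1/3) Σ(k=0 to 2) X[k] · e^(2πikn/3)

Computing each x[n]:
x[0] = 1
x[1] = 1
x[2] = -3

x = [1, 1, -3]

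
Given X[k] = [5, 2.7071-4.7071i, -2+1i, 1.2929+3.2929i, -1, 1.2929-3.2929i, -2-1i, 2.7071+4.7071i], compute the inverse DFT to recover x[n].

x[n] = (1/8) Σ(k=0 to 7) X[k] · e^(2πikn/8)

Computing each x[n]:
x[0] = 1
x[1] = 1
x[2] = 3
x[3] = 1
x[4] = -1
x[5] = 0
x[6] = -1
x[7] = 1

x = [1, 1, 3, 1, -1, 0, -1, 1]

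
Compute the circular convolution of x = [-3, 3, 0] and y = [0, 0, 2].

(x ⊛ y)[n] = Σ(m=0 to 2) x[m] · y[(n-m) mod 3]

Computing each output sample:
(x ⊛ y)[0] = 6
(x ⊛ y)[1] = 0
(x ⊛ y)[2] = -6

x ⊛ y = [6, 0, -6]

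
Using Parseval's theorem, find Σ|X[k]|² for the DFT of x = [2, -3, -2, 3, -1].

Parseval: Σ|x[n]|² = (1/N)Σ|X[k]|², so Σ|X[k]|² = N·Σ|x[n]|² = 5·27.0000

Σ|X[k]|² = N·Σ|x[n]|² = 5·27.0000 = 135.0000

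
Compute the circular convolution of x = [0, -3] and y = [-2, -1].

(x ⊛ y)[n] = Σ(m=0 to 1) x[m] · y[(n-m) mod 2]

Computing each output sample:
(x ⊛ y)[0] = 3
(x ⊛ y)[1] = 6

x ⊛ y = [3, 6]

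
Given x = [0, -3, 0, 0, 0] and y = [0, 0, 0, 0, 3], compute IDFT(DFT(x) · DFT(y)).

(x ⊛ y)[n] = Σ(m=0 to 4) x[m] · y[(n-m) mod 5]

Computing each output sample:
(x ⊛ y)[0] = -9
(x ⊛ y)[1] = 0
(x ⊛ y)[2] = 0
(x ⊛ y)[3] = 0
(x ⊛ y)[4] = 0

x ⊛ y = [-9, 0, 0, 0, 0]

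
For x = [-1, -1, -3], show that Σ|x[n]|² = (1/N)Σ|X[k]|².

Time domain:
Σ|x[n]|² = |-1|² + |-1|² + |-3|² = 11.0000

Frequency domain:
(1/3)Σ|X[k]|² = (1/3)(|-5|² + |1.0000-1.7321i|² + |1.0000+1.7321i|²) = (1/3)·33.0000 = 11.0000

Both sides agree, confirming Parseval's theorem.

Σ|x[n]|² = (1/N)Σ|X[k]|² = 11.0000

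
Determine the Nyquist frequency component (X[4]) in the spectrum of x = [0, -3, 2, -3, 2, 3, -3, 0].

X[4] = Σ(n=0 to 7) x[n] · ω_8^(4n) where ω_8 = e^(-2πi/8)
= (0)·ω_8^0 + (-3)·ω_8^4 + (2)·ω_8^8 + (-3)·ω_8^12 + (2)·ω_8^16 + (3)·ω_8^20 + (-3)·ω_8^24 + (0)·ω_8^28

X[4] = 4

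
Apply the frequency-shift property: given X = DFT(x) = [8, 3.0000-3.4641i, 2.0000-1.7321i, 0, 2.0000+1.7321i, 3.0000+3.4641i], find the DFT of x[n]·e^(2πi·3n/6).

Modulation property: DFT(ω_6^(-3n)·x[n]) = X[(k-3) mod 6], so circularly shift X by 3 positions.

X[k-3] = [0, 2.0000+1.7321i, 3.0000+3.4641i, 8, 3.0000-3.4641i, 2.0000-1.7321i]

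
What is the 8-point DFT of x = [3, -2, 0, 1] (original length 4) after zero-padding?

Original 4-point DFT: [2, 3+3i, 4, 3-3i]
Zero-padded 8-point DFT provides frequency interpolation.

DFT_8([x, 0, ...]) = [2, 0.8787+0.7071i, 3+3i, 5.1213+0.7071i, 4, 5.1213-0.7071i, 3-3i, 0.8787-0.7071i]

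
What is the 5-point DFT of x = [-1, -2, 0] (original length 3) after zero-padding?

Original 3-point DFT: [-3, 1.7321i, -1.7321i]
Zero-padded 5-point DFT provides frequency interpolation.

DFT_5([x, 0, ...]) = [-3, -1.6180+1.9021i, 0.6180+1.1756i, 0.6180-1.1756i, -1.6180-1.9021i]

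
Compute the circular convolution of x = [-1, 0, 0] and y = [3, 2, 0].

(x ⊛ y)[n] = Σ(m=0 to 2) x[m] · y[(n-m) mod 3]

Computing each output sample:
(x ⊛ y)[0] = -3
(x ⊛ y)[1] = -2
(x ⊛ y)[2] = 0

x ⊛ y = [-3, -2, 0]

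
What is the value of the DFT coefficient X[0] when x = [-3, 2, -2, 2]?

X[0] = Σ(n=0 to 3) x[n] · ω_4^0 = Σ x[n]
= (-3) + (2) + (-2) + (2)

X[0] = -1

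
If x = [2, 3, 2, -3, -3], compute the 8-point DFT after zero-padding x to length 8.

Original 5-point DFT: [1, 2.8090-8.6453i, 1.6910+1.2286i, 1.6910-1.2286i, 2.8090+8.6453i]
Zero-padded 8-point DFT provides frequency interpolation.

DFT_8([x, 0, ...]) = [1, 9.2426-2.0000i, -3-6i, 0.7574+2.0000i, 1, 0.7574-2.0000i, -3+6i, 9.2426+2.0000i]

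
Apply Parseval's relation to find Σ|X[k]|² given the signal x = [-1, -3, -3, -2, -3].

Parseval: Σ|x[n]|² = (1/N)Σ|X[k]|², so Σ|X[k]|² = N·Σ|x[n]|² = 5·32.0000

Σ|X[k]|² = N·Σ|x[n]|² = 5·32.0000 = 160.0000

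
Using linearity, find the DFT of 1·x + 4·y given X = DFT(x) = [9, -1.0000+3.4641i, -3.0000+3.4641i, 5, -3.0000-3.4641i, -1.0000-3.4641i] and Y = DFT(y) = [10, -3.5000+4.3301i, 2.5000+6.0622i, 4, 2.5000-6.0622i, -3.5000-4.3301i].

By linearity: DFT(1x + 4y) = 1·DFT(x) + 4·DFT(y)
= 1·[9, -1.0000+3.4641i, -3.0000+3.4641i, 5, -3.0000-3.4641i, -1.0000-3.4641i] + 4·[10, -3.5000+4.3301i, 2.5000+6.0622i, 4, 2.5000-6.0622i, -3.5000-4.3301i]

Computing element-wise:
Z[0] = 1·(9) + 4·(10) = 49
Z[1] = 1·(-1.0000+3.4641i) + 4·(-3.5000+4.3301i) = -15.0000+20.7845i
Z[2] = 1·(-3.0000+3.4641i) + 4·(2.5000+6.0622i) = 7.0000+27.7129i
Z[3] = 1·(5) + 4·(4) = 21
Z[4] = 1·(-3.0000-3.4641i) + 4·(2.5000-6.0622i) = 7.0000-27.7129i
Z[5] = 1·(-1.0000-3.4641i) + 4·(-3.5000-4.3301i) = -15.0000-20.7845i

DFT(1x + 4y) = 1·X + 4·Y = [49, -15.0000+20.7845i, 7.0000+27.7129i, 21, 7.0000-27.7129i, -15.0000-20.7845i]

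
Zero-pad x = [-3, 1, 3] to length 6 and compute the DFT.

Original 3-point DFT: [1, -5.0000+1.7321i, -5.0000-1.7321i]
Zero-padded 6-point DFT provides frequency interpolation.

DFT_6([x, 0, ...]) = [1, -4.0000-3.4641i, -5.0000+1.7321i, -1, -5.0000-1.7321i, -4.0000+3.4641i]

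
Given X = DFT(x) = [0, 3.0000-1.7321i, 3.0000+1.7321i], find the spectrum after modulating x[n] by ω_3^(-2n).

Modulation property: DFT(ω_3^(-2n)·x[n]) = X[(k-2) mod 3], so circularly shift X by 2 positions.

X[k-2] = [3.0000-1.7321i, 3.0000+1.7321i, 0]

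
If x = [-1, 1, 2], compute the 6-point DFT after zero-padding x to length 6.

Original 3-point DFT: [2, -2.5000+0.8660i, -2.5000-0.8660i]
Zero-padded 6-point DFT provides frequency interpolation.

DFT_6([x, 0, ...]) = [2, -1.5000-2.5981i, -2.5000+0.8660i, 0, -2.5000-0.8660i, -1.5000+2.5981i]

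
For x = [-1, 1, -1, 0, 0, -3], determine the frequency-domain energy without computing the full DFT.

Parseval: Σ|x[n]|² = (1/N)Σ|X[k]|², so Σ|X[k]|² = N·Σ|x[n]|² = 6·12.0000

Σ|X[k]|² = N·Σ|x[n]|² = 6·12.0000 = 72.0000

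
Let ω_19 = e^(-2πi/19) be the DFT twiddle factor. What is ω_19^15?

ω_19^15 = e^(-2πi·15/19)
= cos(-2π·15/19) + i·sin(-2π·15/19)
= cos(-30π/19) + i·sin(-30π/19)

ω_19^15 = cos(-30π/19) + i·sin(-30π/19) = 0.2455+0.9694i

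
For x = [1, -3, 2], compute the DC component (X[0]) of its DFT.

X[0] = Σ(n=0 to 2) x[n] · ω_3^0 = Σ x[n]
= (1) + (-3) + (2)

X[0] = 0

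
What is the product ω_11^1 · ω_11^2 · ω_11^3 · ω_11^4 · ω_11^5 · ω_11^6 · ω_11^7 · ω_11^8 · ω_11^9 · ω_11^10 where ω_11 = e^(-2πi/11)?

The primitive 11th roots of unity are ω_11^k for k coprime to 11: k ∈ {1, 2, 3, 4, 5, 6, 7, 8, 9, 10}
Their product equals the constant term of the cyclotomic polynomial Φ_11(x) up to sign.
For n ≥ 3, the product of all primitive nth roots of unity is 1. (For n=1 it is 1; for n=2 it is -1.)

1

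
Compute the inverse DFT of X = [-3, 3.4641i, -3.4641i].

x[n] = (1/3) Σ(k=0 to 2) X[k] · e^(2πikn/3)

Computing each x[n]:
x[0] = -1
x[1] = -3
x[2] = 1

x = [-1, -3, 1]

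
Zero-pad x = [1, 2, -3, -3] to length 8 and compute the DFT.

Original 4-point DFT: [-3, 4-5i, -1, 4+5i]
Zero-padded 8-point DFT provides frequency interpolation.

DFT_8([x, 0, ...]) = [-3, 4.5355+3.7071i, 4-5i, -2.5355-2.2929i, -1, -2.5355+2.2929i, 4+5i, 4.5355-3.7071i]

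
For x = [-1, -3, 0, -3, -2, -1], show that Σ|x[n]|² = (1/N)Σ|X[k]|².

Time domain:
Σ|x[n]|² = |-1|² + |-3|² + |0|² + |-3|² + |-2|² + |-1|² = 24.0000

Frequency domain:
(1/6)Σ|X[k]|² = (1/6)(|-10|² + |1|² + |-1.0000+3.4641i|² + |4|² + |-1.0000-3.4641i|² + |1|²) = (1/6)·144.0000 = 24.0000

Both sides agree, confirming Parseval's theorem.

Σ|x[n]|² = (1/N)Σ|X[k]|² = 24.0000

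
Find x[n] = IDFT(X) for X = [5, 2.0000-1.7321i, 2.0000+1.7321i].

x[n] = (1/3) Σ(k=0 to 2) X[k] · e^(2πikn/3)

Computing each x[n]:
x[0] = 3
x[1] = 2
x[2] = 0

x = [3, 2, 0]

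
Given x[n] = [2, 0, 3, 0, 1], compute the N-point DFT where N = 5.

X[k] = Σ(n=0 to 4) x[n] · ω_5^(nk)
where ω_5 = e^(-2πi/5)

Computing each X[k]:
X[0] = 6
X[1] = -0.1180-0.8123i
X[2] = 2.1180+3.4410i
X[3] = 2.1180-3.4410i
X[4] = -0.1180+0.8123i

X = [6, -0.1180-0.8123i, 2.1180+3.4410i, 2.1180-3.4410i, -0.1180+0.8123i]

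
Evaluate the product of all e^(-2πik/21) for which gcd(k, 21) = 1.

The primitive 21st roots of unity are ω_21^k for k coprime to 21: k ∈ {1, 2, 4, 5, 8, 10, 11, 13, 16, 17, 19, 20}
Their product equals the constant term of the cyclotomic polynomial Φ_21(x) up to sign.
For n ≥ 3, the product of all primitive nth roots of unity is 1. (For n=1 it is 1; for n=2 it is -1.)

1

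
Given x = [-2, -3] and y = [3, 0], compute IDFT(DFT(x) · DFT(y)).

(x ⊛ y)[n] = Σ(m=0 to 1) x[m] · y[(n-m) mod 2]

Computing each output sample:
(x ⊛ y)[0] = -6
(x ⊛ y)[1] = -9

x ⊛ y = [-6, -9]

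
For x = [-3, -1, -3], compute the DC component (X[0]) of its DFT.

X[0] = Σ(n=0 to 2) x[n] · ω_3^0 = Σ x[n]
= (-3) + (-1) + (-3)

X[0] = -7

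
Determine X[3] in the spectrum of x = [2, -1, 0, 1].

X[3] = Σ(n=0 to 3) x[n] · ω_4^(3n) where ω_4 = e^(-2πi/4)
= (2)·ω_4^0 + (-1)·ω_4^3 + (0)·ω_4^6 + (1)·ω_4^9

X[3] = 2-2i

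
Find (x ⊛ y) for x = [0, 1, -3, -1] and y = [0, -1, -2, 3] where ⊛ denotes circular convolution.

(x ⊛ y)[n] = Σ(m=0 to 3) x[m] · y[(n-m) mod 4]

Computing each output sample:
(x ⊛ y)[0] = 10
(x ⊛ y)[1] = -7
(x ⊛ y)[2] = -4
(x ⊛ y)[3] = 1

x ⊛ y = [10, -7, -4, 1]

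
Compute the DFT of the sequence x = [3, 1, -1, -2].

X[k] = Σ(n=0 to 3) x[n] · ω_4^(nk)
where ω_4 = e^(-2πi/4)

Computing each X[k]:
X[0] = 1
X[1] = 4-3i
X[2] = 3
X[3] = 4+3i

X = [1, 4-3i, 3, 4+3i]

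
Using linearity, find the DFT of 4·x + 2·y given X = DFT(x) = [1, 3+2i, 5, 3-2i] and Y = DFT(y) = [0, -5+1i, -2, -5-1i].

By linearity: DFT(4x + 2y) = 4·DFT(x) + 2·DFT(y)
= 4·[1, 3+2i, 5, 3-2i] + 2·[0, -5+1i, -2, -5-1i]

Computing element-wise:
Z[0] = 4·(1) + 2·(0) = 4
Z[1] = 4·(3+2i) + 2·(-5+1i) = 2+10i
Z[2] = 4·(5) + 2·(-2) = 16
Z[3] = 4·(3-2i) + 2·(-5-1i) = 2-10i

DFT(4x + 2y) = 4·X + 2·Y = [4, 2+10i, 16, 2-10i]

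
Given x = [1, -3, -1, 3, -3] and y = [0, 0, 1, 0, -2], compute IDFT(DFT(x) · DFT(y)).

(x ⊛ y)[n] = Σ(m=0 to 4) x[m] · y[(n-m) mod 5]

Computing each output sample:
(x ⊛ y)[0] = 9
(x ⊛ y)[1] = -1
(x ⊛ y)[2] = -5
(x ⊛ y)[3] = 3
(x ⊛ y)[4] = -3

x ⊛ y = [9, -1, -5, 3, -3]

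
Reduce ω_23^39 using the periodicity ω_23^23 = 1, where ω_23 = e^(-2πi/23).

Since ω_23^23 = 1, powers reduce modulo 23.
39 mod 23 = 16
So ω_23^39 = ω_23^16 = e^(-2πi·16/23)

ω_23^39 = ω_23^16 = -0.3349+0.9423i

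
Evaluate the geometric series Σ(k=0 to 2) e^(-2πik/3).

Sum of all nth roots of unity equals 0 for n > 1 (geometric series with r ≠ 1).

0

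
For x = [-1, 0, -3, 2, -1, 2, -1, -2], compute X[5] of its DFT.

X[5] = Σ(n=0 to 7) x[n] · ω_8^(5n) where ω_8 = e^(-2πi/8)
= (-1)·ω_8^0 + (0)·ω_8^5 + (-3)·ω_8^10 + (2)·ω_8^15 + (-1)·ω_8^20 + (2)·ω_8^25 + (-1)·ω_8^30 + (-2)·ω_8^35

X[5] = 4.2426+3.4142i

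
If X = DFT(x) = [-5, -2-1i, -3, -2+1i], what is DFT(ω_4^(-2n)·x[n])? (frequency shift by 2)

Modulation property: DFT(ω_4^(-2n)·x[n]) = X[(k-2) mod 4], so circularly shift X by 2 positions.

X[k-2] = [-3, -2+1i, -5, -2-1i]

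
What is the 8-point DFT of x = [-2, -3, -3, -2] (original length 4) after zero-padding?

Original 4-point DFT: [-10, 1+1i, 0, 1-1i]
Zero-padded 8-point DFT provides frequency interpolation.

DFT_8([x, 0, ...]) = [-10, -2.7071+6.5355i, 1+1i, -1.2929+0.5355i, 0, -1.2929-0.5355i, 1-1i, -2.7071-6.5355i]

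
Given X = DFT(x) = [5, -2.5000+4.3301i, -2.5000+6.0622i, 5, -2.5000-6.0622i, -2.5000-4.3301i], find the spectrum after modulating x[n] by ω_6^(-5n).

Modulation property: DFT(ω_6^(-5n)·x[n]) = X[(k-5) mod 6], so circularly shift X by 5 positions.

X[k-5] = [-2.5000+4.3301i, -2.5000+6.0622i, 5, -2.5000-6.0622i, -2.5000-4.3301i, 5]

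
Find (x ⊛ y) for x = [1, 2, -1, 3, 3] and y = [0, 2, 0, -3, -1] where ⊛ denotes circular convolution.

(x ⊛ y)[n] = Σ(m=0 to 4) x[m] · y[(n-m) mod 5]

Computing each output sample:
(x ⊛ y)[0] = 7
(x ⊛ y)[1] = -6
(x ⊛ y)[2] = -8
(x ⊛ y)[3] = -8
(x ⊛ y)[4] = -1

x ⊛ y = [7, -6, -8, -8, -1]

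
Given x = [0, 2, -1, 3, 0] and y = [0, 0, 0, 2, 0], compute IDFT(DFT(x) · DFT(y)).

(x ⊛ y)[n] = Σ(m=0 to 4) x[m] · y[(n-m) mod 5]

Computing each output sample:
(x ⊛ y)[0] = -2
(x ⊛ y)[1] = 6
(x ⊛ y)[2] = 0
(x ⊛ y)[3] = 0
(x ⊛ y)[4] = 4

x ⊛ y = [-2, 6, 0, 0, 4]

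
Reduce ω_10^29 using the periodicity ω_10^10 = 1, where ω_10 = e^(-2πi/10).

Since ω_10^10 = 1, powers reduce modulo 10.
29 mod 10 = 9
So ω_10^29 = ω_10^9 = e^(-2πi·9/10)

ω_10^29 = ω_10^9 = 0.8090+0.5878i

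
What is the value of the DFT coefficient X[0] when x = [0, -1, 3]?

X[0] = Σ(n=0 to 2) x[n] · ω_3^0 = Σ x[n]
= (0) + (-1) + (3)

X[0] = 2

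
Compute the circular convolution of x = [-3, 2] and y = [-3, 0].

(x ⊛ y)[n] = Σ(m=0 to 1) x[m] · y[(n-m) mod 2]

Computing each output sample:
(x ⊛ y)[0] = 9
(x ⊛ y)[1] = -6

x ⊛ y = [9, -6]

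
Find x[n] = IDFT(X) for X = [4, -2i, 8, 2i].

x[n] = (1/4) Σ(k=0 to 3) X[k] · e^(2πikn/4)

Computing each x[n]:
x[0] = 3
x[1] = 0
x[2] = 3
x[3] = -2

x = [3, 0, 3, -2]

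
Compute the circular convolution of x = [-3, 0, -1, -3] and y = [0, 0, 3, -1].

(x ⊛ y)[n] = Σ(m=0 to 3) x[m] · y[(n-m) mod 4]

Computing each output sample:
(x ⊛ y)[0] = -3
(x ⊛ y)[1] = -8
(x ⊛ y)[2] = -6
(x ⊛ y)[3] = 3

x ⊛ y = [-3, -8, -6, 3]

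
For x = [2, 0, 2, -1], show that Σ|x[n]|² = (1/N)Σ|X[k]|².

Time domain:
Σ|x[n]|² = |2|² + |0|² + |2|² + |-1|² = 9.0000

Frequency domain:
(1/4)Σ|X[k]|² = (1/4)(|3|² + |-1i|² + |5|² + |1i|²) = (1/4)·36.0000 = 9.0000

Both sides agree, confirming Parseval's theorem.

Σ|x[n]|² = (1/N)Σ|X[k]|² = 9.0000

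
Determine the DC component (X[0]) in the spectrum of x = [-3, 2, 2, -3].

X[0] = Σ(n=0 to 3) x[n] · ω_4^0 = Σ x[n]
= (-3) + (2) + (2) + (-3)

X[0] = -2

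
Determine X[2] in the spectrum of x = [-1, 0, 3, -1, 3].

X[2] = Σ(n=0 to 4) x[n] · ω_5^(2n) where ω_5 = e^(-2πi/5)
= (-1)·ω_5^0 + (0)·ω_5^2 + (3)·ω_5^4 + (-1)·ω_5^6 + (3)·ω_5^8

X[2] = -2.8090+5.5676i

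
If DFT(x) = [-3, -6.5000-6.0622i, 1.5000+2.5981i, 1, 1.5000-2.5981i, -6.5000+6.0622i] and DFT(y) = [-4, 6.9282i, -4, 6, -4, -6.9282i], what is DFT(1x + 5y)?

By linearity: DFT(1x + 5y) = 1·DFT(x) + 5·DFT(y)
= 1·[-3, -6.5000-6.0622i, 1.5000+2.5981i, 1, 1.5000-2.5981i, -6.5000+6.0622i] + 5·[-4, 6.9282i, -4, 6, -4, -6.9282i]

Computing element-wise:
Z[0] = 1·(-3) + 5·(-4) = -23
Z[1] = 1·(-6.5000-6.0622i) + 5·(6.9282i) = -6.5000+28.5788i
Z[2] = 1·(1.5000+2.5981i) + 5·(-4) = -18.5000+2.5981i
Z[3] = 1·(1) + 5·(6) = 31
Z[4] = 1·(1.5000-2.5981i) + 5·(-4) = -18.5000-2.5981i
Z[5] = 1·(-6.5000+6.0622i) + 5·(-6.9282i) = -6.5000-28.5788i

DFT(1x + 5y) = 1·X + 5·Y = [-23, -6.5000+28.5788i, -18.5000+2.5981i, 31, -18.5000-2.5981i, -6.5000-28.5788i]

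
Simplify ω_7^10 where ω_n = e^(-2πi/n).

Since ω_7^7 = 1, powers reduce modulo 7.
10 mod 7 = 3
So ω_7^10 = ω_7^3 = e^(-2πi·3/7)

ω_7^10 = ω_7^3 = -0.9010-0.4339i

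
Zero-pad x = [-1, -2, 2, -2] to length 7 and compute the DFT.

Original 4-point DFT: [-3, -3, 5, -3]
Zero-padded 7-point DFT provides frequency interpolation.

DFT_7([x, 0, ...]) = [-3, -0.8901+0.4816i, -3.6039+1.2540i, 2.4940+4.3813i, 2.4940-4.3813i, -3.6039-1.2540i, -0.8901-0.4816i]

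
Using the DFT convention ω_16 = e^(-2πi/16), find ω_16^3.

ω_16^3 = e^(-2πi·3/16)
= cos(-2π·3/16) + i·sin(-2π·3/16)
= cos(-6π/16) + i·sin(-6π/16)

ω_16^3 = cos(-6π/16) + i·sin(-6π/16) = 0.3827-0.9239i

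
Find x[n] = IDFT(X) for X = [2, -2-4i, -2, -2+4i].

x[n] = (1/4) Σ(k=0 to 3) X[k] · e^(2πikn/4)

Computing each x[n]:
x[0] = -1
x[1] = 3
x[2] = 1
x[3] = -1

x = [-1, 3, 1, -1]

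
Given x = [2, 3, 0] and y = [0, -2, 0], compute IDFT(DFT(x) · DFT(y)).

(x ⊛ y)[n] = Σ(m=0 to 2) x[m] · y[(n-m) mod 3]

Computing each output sample:
(x ⊛ y)[0] = 0
(x ⊛ y)[1] = -4
(x ⊛ y)[2] = -6

x ⊛ y = [0, -4, -6]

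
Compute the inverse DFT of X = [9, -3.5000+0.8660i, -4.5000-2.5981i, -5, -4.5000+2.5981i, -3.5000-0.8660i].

x[n] = (1/6) Σ(k=0 to 5) X[k] · e^(2πikn/6)

Computing each x[n]:
x[0] = -2
x[1] = 3
x[2] = 1
x[3] = 2
x[4] = 3
x[5] = 2

x = [-2, 3, 1, 2, 3, 2]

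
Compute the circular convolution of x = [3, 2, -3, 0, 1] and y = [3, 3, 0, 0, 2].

(x ⊛ y)[n] = Σ(m=0 to 4) x[m] · y[(n-m) mod 5]

Computing each output sample:
(x ⊛ y)[0] = 16
(x ⊛ y)[1] = 9
(x ⊛ y)[2] = -3
(x ⊛ y)[3] = -7
(x ⊛ y)[4] = 9

x ⊛ y = [16, 9, -3, -7, 9]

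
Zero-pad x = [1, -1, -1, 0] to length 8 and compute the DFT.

Original 4-point DFT: [-1, 2+1i, 1, 2-1i]
Zero-padded 8-point DFT provides frequency interpolation.

DFT_8([x, 0, ...]) = [-1, 0.2929+1.7071i, 2+1i, 1.7071-0.2929i, 1, 1.7071+0.2929i, 2-1i, 0.2929-1.7071i]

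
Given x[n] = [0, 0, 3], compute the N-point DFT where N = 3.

X[k] = Σ(n=0 to 2) x[n] · ω_3^(nk)
where ω_3 = e^(-2πi/3)

Computing each X[k]:
X[0] = 3
X[1] = -1.5000+2.5981i
X[2] = -1.5000-2.5981i

X = [3, -1.5000+2.5981i, -1.5000-2.5981i]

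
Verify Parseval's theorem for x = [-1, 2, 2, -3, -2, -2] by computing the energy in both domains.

Time domain:
Σ|x[n]|² = |-1|² + |2|² + |2|² + |-3|² + |-2|² + |-2|² = 26.0000

Frequency domain:
(1/6)Σ|X[k]|² = (1/6)(|-4|² + |2.0000-6.9282i|² + |-4|² + |2|² + |-4|² + |2.0000+6.9282i|²) = (1/6)·156.0000 = 26.0000

Both sides agree, confirming Parseval's theorem.

Σ|x[n]|² = (1/N)Σ|X[k]|² = 26.0000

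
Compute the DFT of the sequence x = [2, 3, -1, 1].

X[k] = Σ(n=0 to 3) x[n] · ω_4^(nk)
where ω_4 = e^(-2πi/4)

Computing each X[k]:
X[0] = 5
X[1] = 3-2i
X[2] = -3
X[3] = 3+2i

X = [5, 3-2i, -3, 3+2i]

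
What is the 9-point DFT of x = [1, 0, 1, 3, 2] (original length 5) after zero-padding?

Original 5-point DFT: [7, -1.6180+3.0777i, 0.6180-0.7265i, 0.6180+0.7265i, -1.6180-3.0777i]
Zero-padded 9-point DFT provides frequency interpolation.

DFT_9([x, 0, ...]) = [7, -2.2057-4.2669i, 0.0924+3.5416i, 2.5000-0.8660i, 0.6133+0.0143i, 0.6133-0.0143i, 2.5000+0.8660i, 0.0924-3.5416i, -2.2057+4.2669i]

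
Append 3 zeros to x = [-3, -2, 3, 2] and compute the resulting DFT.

Original 4-point DFT: [0, -6+4i, 0, -6-4i]
Zero-padded 7-point DFT provides frequency interpolation.

DFT_7([x, 0, ...]) = [0, -6.7165-2.2289i, -4.0109+4.8152i, 0.2274+1.2634i, 0.2274-1.2634i, -4.0109-4.8152i, -6.7165+2.2289i]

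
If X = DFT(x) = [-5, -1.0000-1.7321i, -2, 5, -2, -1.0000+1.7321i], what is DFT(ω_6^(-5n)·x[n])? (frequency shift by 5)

Modulation property: DFT(ω_6^(-5n)·x[n]) = X[(k-5) mod 6], so circularly shift X by 5 positions.

X[k-5] = [-1.0000-1.7321i, -2, 5, -2, -1.0000+1.7321i, -5]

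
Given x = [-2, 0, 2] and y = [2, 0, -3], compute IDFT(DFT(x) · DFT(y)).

(x ⊛ y)[n] = Σ(m=0 to 2) x[m] · y[(n-m) mod 3]

Computing each output sample:
(x ⊛ y)[0] = -4
(x ⊛ y)[1] = -6
(x ⊛ y)[2] = 10

x ⊛ y = [-4, -6, 10]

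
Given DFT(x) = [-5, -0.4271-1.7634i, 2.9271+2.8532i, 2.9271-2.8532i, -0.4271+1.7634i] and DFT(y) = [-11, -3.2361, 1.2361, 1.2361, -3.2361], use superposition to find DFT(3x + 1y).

By linearity: DFT(3x + 1y) = 3·DFT(x) + 1·DFT(y)
= 3·[-5, -0.4271-1.7634i, 2.9271+2.8532i, 2.9271-2.8532i, -0.4271+1.7634i] + 1·[-11, -3.2361, 1.2361, 1.2361, -3.2361]

Computing element-wise:
Z[0] = 3·(-5) + 1·(-11) = -26
Z[1] = 3·(-0.4271-1.7634i) + 1·(-3.2361) = -4.5174-5.2902i
Z[2] = 3·(2.9271+2.8532i) + 1·(1.2361) = 10.0174+8.5596i
Z[3] = 3·(2.9271-2.8532i) + 1·(1.2361) = 10.0174-8.5596i
Z[4] = 3·(-0.4271+1.7634i) + 1·(-3.2361) = -4.5174+5.2902i

DFT(3x + 1y) = 3·X + 1·Y = [-26, -4.5174-5.2902i, 10.0174+8.5596i, 10.0174-8.5596i, -4.5174+5.2902i]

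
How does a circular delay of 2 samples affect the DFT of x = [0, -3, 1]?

Time shift by 2: X_shifted[k] = ω_3^(2k) · X[k]
Shifted x = [-3, 1, 0]

DFT(x[n-2]) = [-2, -3.5000-0.8660i, -3.5000+0.8660i]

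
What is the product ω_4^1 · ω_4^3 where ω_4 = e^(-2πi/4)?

The primitive 4th roots of unity are ω_4^k for k coprime to 4: k ∈ {1, 3}
Their product equals the constant term of the cyclotomic polynomial Φ_4(x) up to sign.
For n ≥ 3, the product of all primitive nth roots of unity is 1. (For n=1 it is 1; for n=2 it is -1.)

1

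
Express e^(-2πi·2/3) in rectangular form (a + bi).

ω_3^2 = e^(-2πi·2/3)
= cos(-2π·2/3) + i·sin(-2π·2/3)
= cos(-4π/3) + i·sin(-4π/3)

ω_3^2 = cos(-4π/3) + i·sin(-4π/3) = -0.5000+0.8660i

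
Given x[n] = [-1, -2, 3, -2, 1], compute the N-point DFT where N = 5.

X[k] = Σ(n=0 to 4) x[n] · ω_5^(nk)
where ω_5 = e^(-2πi/5)

Computing each X[k]:
X[0] = -1
X[1] = -2.1180-0.0858i
X[2] = 0.1180+6.5186i
X[3] = 0.1180-6.5186i
X[4] = -2.1180+0.0858i

X = [-1, -2.1180-0.0858i, 0.1180+6.5186i, 0.1180-6.5186i, -2.1180+0.0858i]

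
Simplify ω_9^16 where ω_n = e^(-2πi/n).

Since ω_9^9 = 1, powers reduce modulo 9.
16 mod 9 = 7
So ω_9^16 = ω_9^7 = e^(-2πi·7/9)

ω_9^16 = ω_9^7 = 0.1736+0.9848i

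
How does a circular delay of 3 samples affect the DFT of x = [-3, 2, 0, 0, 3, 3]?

Time shift by 3: X_shifted[k] = ω_6^(3k) · X[k]
Shifted x = [0, 3, 3, -3, 2, 0]

DFT(x[n-3]) = [5, 2.0000-3.4641i, -7.0000-1.7321i, 5, -7.0000+1.7321i, 2.0000+3.4641i]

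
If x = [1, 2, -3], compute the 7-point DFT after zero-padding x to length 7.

Original 3-point DFT: [0, 1.5000-4.3301i, 1.5000+4.3301i]
Zero-padded 7-point DFT provides frequency interpolation.

DFT_7([x, 0, ...]) = [0, 2.9145+1.3611i, 3.2579-3.2515i, -2.6724-3.2133i, -2.6724+3.2133i, 3.2579+3.2515i, 2.9145-1.3611i]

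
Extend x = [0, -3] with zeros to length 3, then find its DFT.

Original 2-point DFT: [-3, 3]
Zero-padded 3-point DFT provides frequency interpolation.

DFT_3([x, 0, ...]) = [-3, 1.5000+2.5981i, 1.5000-2.5981i]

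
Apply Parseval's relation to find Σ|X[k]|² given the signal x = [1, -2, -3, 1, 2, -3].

Parseval: Σ|x[n]|² = (1/N)Σ|X[k]|², so Σ|X[k]|² = N·Σ|x[n]|² = 6·28.0000

Σ|X[k]|² = N·Σ|x[n]|² = 6·28.0000 = 168.0000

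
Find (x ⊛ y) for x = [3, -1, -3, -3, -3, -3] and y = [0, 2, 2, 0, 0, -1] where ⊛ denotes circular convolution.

(x ⊛ y)[n] = Σ(m=0 to 5) x[m] · y[(n-m) mod 6]

Computing each output sample:
(x ⊛ y)[0] = -11
(x ⊛ y)[1] = 3
(x ⊛ y)[2] = 7
(x ⊛ y)[3] = -5
(x ⊛ y)[4] = -9
(x ⊛ y)[5] = -15

x ⊛ y = [-11, 3, 7, -5, -9, -15]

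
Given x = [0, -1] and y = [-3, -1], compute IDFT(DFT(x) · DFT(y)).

(x ⊛ y)[n] = Σ(m=0 to 1) x[m] · y[(n-m) mod 2]

Computing each output sample:
(x ⊛ y)[0] = 1
(x ⊛ y)[1] = 3

x ⊛ y = [1, 3]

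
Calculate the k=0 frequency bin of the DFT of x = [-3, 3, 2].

X[0] = Σ(n=0 to 2) x[n] · ω_3^0 = Σ x[n]
= (-3) + (3) + (2)

X[0] = 2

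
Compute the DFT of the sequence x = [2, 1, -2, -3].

X[k] = Σ(n=0 to 3) x[n] · ω_4^(nk)
where ω_4 = e^(-2πi/4)

Computing each X[k]:
X[0] = -2
X[1] = 4-4i
X[2] = 2
X[3] = 4+4i

X = [-2, 4-4i, 2, 4+4i]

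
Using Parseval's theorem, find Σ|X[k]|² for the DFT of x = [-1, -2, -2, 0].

Parseval: Σ|x[n]|² = (1/N)Σ|X[k]|², so Σ|X[k]|² = N·Σ|x[n]|² = 4·9.0000

Σ|X[k]|² = N·Σ|x[n]|² = 4·9.0000 = 36.0000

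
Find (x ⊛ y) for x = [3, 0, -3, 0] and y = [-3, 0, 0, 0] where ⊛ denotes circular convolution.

(x ⊛ y)[n] = Σ(m=0 to 3) x[m] · y[(n-m) mod 4]

Computing each output sample:
(x ⊛ y)[0] = -9
(x ⊛ y)[1] = 0
(x ⊛ y)[2] = 9
(x ⊛ y)[3] = 0

x ⊛ y = [-9, 0, 9, 0]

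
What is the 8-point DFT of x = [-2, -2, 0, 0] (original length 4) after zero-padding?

Original 4-point DFT: [-4, -2+2i, 0, -2-2i]
Zero-padded 8-point DFT provides frequency interpolation.

DFT_8([x, 0, ...]) = [-4, -3.4142+1.4142i, -2+2i, -0.5858+1.4142i, 0, -0.5858-1.4142i, -2-2i, -3.4142-1.4142i]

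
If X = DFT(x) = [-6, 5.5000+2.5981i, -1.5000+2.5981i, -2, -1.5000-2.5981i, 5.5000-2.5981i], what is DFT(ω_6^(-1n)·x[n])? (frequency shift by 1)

Modulation property: DFT(ω_6^(-1n)·x[n]) = X[(k-1) mod 6], so circularly shift X by 1 positions.

X[k-1] = [5.5000-2.5981i, -6, 5.5000+2.5981i, -1.5000+2.5981i, -2, -1.5000-2.5981i]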